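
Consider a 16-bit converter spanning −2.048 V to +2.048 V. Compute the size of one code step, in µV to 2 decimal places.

62.50 µV

Full-scale span = 4.096 V.
LSB = 4.096 / 2^16 = 4.096 / 65536 = 6.25e-05 V = 62.50 µV.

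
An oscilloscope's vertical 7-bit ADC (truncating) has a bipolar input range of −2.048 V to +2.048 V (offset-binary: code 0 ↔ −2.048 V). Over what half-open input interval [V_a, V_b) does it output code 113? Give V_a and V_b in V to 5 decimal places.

LSB = 4.096/2^7 = 32.000 mV.
V_a = V_low + 113·LSB = 1.568 V; V_b = V_low + 114·LSB = 1.6 V.

[1.56800 V, 1.60000 V)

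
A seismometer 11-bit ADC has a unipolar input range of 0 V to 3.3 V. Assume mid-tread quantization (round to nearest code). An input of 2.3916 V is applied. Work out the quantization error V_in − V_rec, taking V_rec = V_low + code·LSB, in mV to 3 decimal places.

One LSB is 3.3 V / 2048 = 1.611 mV.
Scaled input = 1484.2415 LSBs, so code = 1484.
Code 1484 maps back to 0 + 1484×0.00161133 V = 2.3912109 V.
Error = 2.3916 − 2.3912109 = 0.000389062 V = 0.389 mV.

0.389 mV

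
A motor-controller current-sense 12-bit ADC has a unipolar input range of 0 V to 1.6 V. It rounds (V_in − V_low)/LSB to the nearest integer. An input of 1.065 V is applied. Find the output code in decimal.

code 2726

With 4096 levels over 1.6 V, one step is 390.62 µV.
Input sits at 2726.400 steps above V_low.
round(2726.400) = 2726.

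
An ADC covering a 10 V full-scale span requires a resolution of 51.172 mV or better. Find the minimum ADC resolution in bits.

Number of steps required ≥ 10 V / 51.172 mV = 195.42.
Need 2^N ≥ 195.42; 2^7 = 128, 2^8 = 256.
Minimum N = 8.

8 bits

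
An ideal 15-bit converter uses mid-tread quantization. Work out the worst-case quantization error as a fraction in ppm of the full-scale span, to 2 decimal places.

15.26 ppm

Rounding → worst-case error = ½ LSB = V_FS/2^16, so 1e+06/65536 = 15.2588 ppm of full scale.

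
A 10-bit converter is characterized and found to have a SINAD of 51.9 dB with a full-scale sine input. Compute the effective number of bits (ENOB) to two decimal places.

8.33 bits

ENOB = (SINAD − 1.76) / 6.02 = (51.9 − 1.76)/6.02 = 8.329.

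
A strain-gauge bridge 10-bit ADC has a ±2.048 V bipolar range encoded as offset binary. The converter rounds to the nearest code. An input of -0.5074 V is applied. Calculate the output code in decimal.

code 385

With 1024 levels over 4.096 V, one step is 4.000 mV.
Input sits at 385.150 steps above V_low.
So the output code is 385.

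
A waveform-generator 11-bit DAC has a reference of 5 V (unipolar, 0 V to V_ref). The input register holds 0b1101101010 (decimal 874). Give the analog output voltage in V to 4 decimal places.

LSB = 5 V / 2^11 = 2.441 mV.
Code 0b1101101010 = 874 decimal.
V_out = 0 + 874 × 0.00244141 V = 2.13379 V.

2.1338 V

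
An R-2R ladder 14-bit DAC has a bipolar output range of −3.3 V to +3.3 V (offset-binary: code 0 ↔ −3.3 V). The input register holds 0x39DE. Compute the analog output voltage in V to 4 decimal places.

LSB = 6.6 V / 2^14 = 402.83 µV.
Code 0x39DE = 14814 decimal.
V_out = (−3.3) + 14814 × 0.000402832 V = 2.66755 V.

2.6676 V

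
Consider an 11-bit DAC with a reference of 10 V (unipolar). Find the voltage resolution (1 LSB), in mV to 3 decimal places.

4.883 mV

Full-scale span = 10 V.
LSB = 10 / 2^11 = 10 / 2048 = 0.00488281 V = 4.883 mV.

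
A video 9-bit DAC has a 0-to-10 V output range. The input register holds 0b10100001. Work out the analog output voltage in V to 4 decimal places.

3.1445 V

LSB = 10 V / 2^9 = 19.531 mV.
Code 0b10100001 = 161 decimal.
V_out = 0 + 161 × 0.0195312 V = 3.14453 V.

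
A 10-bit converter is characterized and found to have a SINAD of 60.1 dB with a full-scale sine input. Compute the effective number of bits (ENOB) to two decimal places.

9.69 bits

ENOB = (SINAD − 1.76) / 6.02 = (60.1 − 1.76)/6.02 = 9.691.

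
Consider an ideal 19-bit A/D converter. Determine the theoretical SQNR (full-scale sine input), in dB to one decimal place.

116.1 dB

SNR ≈ 6.02·N + 1.76 dB = 6.02·19 + 1.76 = 116.14 dB.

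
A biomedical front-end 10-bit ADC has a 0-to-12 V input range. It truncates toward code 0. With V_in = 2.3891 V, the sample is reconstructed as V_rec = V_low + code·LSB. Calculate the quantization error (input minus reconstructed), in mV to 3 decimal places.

10.194 mV

One LSB is 12 V / 1024 = 11.719 mV.
(V_in − V_low)/LSB = (2.3891 − 0)/0.0117188 = 203.8699 → code 203 (floor).
V_rec = 0 + 203·0.0117188 = 2.3789062 V.
Difference: 0.0101937 V → 10.194 mV.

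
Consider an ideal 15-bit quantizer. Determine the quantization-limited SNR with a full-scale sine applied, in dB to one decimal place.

92.1 dB

SNR ≈ 6.02·N + 1.76 dB = 6.02·15 + 1.76 = 92.06 dB.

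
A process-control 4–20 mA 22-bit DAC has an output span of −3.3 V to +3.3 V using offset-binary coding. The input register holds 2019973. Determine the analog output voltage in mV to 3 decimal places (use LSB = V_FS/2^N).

-121.446 mV

LSB = 6.6 V / 2^22 = 1.57 µV.
V_out = (−3.3) + 2019973 × 1.57356e-06 V = -0.121446 V.
= -121.446 mV.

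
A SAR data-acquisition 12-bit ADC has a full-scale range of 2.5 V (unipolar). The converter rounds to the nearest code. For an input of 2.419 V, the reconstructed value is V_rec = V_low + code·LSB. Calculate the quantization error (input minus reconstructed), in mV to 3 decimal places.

Step size: 2.5 V ÷ 2^12 = 0.610 mV.
(V_in − V_low)/LSB = (2.419 − 0)/0.000610352 = 3963.2896 → code 3963 (round).
Reconstructed: 2.4188232 V.
Error = 2.419 − 2.4188232 = 0.000176758 V = 0.177 mV.

0.177 mV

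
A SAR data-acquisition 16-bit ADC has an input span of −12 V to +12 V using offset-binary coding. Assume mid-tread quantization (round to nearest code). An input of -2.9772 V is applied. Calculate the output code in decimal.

LSB = 24 V / 65536 = 366.21 µV.
(-2.9772 − (−12)) / 0.000366211 = 24638.259 LSBs.
So the output code is 24638.

code 24638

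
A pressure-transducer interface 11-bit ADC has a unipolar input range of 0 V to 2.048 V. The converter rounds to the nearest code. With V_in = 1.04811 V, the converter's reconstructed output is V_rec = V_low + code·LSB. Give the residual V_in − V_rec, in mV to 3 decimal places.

0.110 mV

LSB = 2.048/2^11 = 1.000 mV.
Scaled input = 1048.1100 LSBs, so code = 1048.
Code 1048 maps back to 0 + 1048×0.001 V = 1.048 V.
Error = 1.04811 − 1.048 = 0.00011 V = 0.110 mV.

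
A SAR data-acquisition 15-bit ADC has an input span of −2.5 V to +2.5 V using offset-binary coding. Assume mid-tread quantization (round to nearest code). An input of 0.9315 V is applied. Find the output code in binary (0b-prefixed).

code 0b101011111011001 (decimal 22489)

LSB = 5 V / 32768 = 152.59 µV.
Input sits at 22488.678 steps above V_low.
round(22488.678) = 22489.
In binary (0b-prefixed): 0b101011111011001.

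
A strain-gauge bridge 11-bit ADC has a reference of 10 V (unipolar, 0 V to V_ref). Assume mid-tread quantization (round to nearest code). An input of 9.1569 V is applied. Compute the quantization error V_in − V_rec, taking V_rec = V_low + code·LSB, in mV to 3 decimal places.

1.627 mV

One LSB is 10 V / 2048 = 4.883 mV.
Scaled input = 1875.3331 LSBs, so code = 1875.
V_rec = 0 + 1875·0.00488281 = 9.1552734 V.
Error = 9.1569 − 9.1552734 = 0.00162656 V = 1.627 mV.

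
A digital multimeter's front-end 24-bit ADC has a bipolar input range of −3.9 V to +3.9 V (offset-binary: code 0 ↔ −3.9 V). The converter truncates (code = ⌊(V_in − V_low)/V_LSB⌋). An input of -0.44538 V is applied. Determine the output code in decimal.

code 7430628

With 16777216 levels over 7.8 V, one step is 0.46 µV.
(V_in − V_low)/LSB = (-0.44538 − (−3.9)) / 4.64916e-07 = 7430628.966.
So the output code is 7430628.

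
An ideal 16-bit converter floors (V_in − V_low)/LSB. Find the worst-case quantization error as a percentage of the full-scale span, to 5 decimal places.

0.00153 %

Truncating → worst-case error = 1 LSB = V_FS/2^16, so 100/65536 = 0.00152588 % of full scale.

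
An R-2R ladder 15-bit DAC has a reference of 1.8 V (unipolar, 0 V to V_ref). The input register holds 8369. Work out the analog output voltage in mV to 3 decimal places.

LSB = 1.8 V / 2^15 = 54.93 µV.
V_out = 0 + 8369 × 5.49316e-05 V = 0.459723 V.
= 459.723 mV.

459.723 mV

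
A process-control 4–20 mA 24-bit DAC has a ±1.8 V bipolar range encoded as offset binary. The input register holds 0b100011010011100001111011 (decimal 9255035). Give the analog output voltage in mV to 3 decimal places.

LSB = 3.6 V / 2^24 = 0.21 µV.
Code 0b100011010011100001111011 = 9255035 decimal.
V_out = (−1.8) + 9255035 × 2.14577e-07 V = 0.185915 V.
= 185.915 mV.

185.915 mV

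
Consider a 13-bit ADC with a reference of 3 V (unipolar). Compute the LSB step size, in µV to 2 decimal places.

Full-scale span = 3 V.
LSB = 3 / 2^13 = 3 / 8192 = 0.000366211 V = 366.21 µV.

366.21 µV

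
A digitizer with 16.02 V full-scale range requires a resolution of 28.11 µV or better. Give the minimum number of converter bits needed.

Number of steps required ≥ 16.02 V / 28.11 µV = 569903.95.
Need 2^N ≥ 569903.95; 2^19 = 524288, 2^20 = 1048576.
Minimum N = 20.

20 bits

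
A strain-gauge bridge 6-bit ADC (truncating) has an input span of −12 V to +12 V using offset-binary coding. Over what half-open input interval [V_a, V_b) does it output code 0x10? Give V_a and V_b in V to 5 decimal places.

[-6.00000 V, -5.62500 V)

LSB = 24/2^6 = 375.000 mV.
Code 0x10 = 16 decimal.
V_a = V_low + 16·LSB = -6 V; V_b = V_low + 17·LSB = -5.625 V.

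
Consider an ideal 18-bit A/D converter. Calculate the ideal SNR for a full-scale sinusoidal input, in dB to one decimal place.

110.1 dB

SNR ≈ 6.02·N + 1.76 dB = 6.02·18 + 1.76 = 110.12 dB.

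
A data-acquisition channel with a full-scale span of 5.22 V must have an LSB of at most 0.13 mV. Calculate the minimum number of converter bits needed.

16 bits

Number of steps required ≥ 5.22 V / 0.13 mV = 40153.85.
Need 2^N ≥ 40153.85; 2^15 = 32768, 2^16 = 65536.
Minimum N = 16.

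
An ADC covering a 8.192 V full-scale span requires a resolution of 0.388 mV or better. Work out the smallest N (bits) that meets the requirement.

Number of steps required ≥ 8.192 V / 0.388 mV = 21113.40.
Need 2^N ≥ 21113.40; 2^14 = 16384, 2^15 = 32768.
Minimum N = 15.

15 bits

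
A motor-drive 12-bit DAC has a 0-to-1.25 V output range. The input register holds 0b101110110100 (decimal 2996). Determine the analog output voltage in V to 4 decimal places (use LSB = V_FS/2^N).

0.9143 V

LSB = 1.25 V / 2^12 = 305.18 µV.
Code 0b101110110100 = 2996 decimal.
V_out = 0 + 2996 × 0.000305176 V = 0.914307 V.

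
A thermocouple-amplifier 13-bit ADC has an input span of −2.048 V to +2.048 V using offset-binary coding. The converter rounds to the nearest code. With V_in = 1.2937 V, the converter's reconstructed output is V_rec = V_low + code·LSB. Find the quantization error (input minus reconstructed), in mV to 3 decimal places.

0.200 mV

Step size: 4.096 V ÷ 2^13 = 0.500 mV.
(V_in − V_low)/LSB = (1.2937 − (−2.048))/0.0005 = 6683.4000 → code 6683 (round).
Reconstructed: 1.2935 V.
V_in − V_rec = 0.0002 V = 0.200 mV.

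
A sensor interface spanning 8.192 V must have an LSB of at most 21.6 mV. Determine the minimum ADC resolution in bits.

9 bits

Number of steps required ≥ 8.192 V / 21.6 mV = 379.26.
Need 2^N ≥ 379.26; 2^8 = 256, 2^9 = 512.
Minimum N = 9.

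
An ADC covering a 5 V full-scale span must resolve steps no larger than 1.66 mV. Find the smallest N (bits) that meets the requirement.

Number of steps required ≥ 5 V / 1.66 mV = 3012.05.
Need 2^N ≥ 3012.05; 2^11 = 2048, 2^12 = 4096.
Minimum N = 12.

12 bits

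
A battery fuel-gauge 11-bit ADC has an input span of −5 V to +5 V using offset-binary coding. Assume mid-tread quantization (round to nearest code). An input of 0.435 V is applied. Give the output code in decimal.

LSB = 10 V / 2048 = 4.883 mV.
Input sits at 1113.088 steps above V_low.
So the output code is 1113.

code 1113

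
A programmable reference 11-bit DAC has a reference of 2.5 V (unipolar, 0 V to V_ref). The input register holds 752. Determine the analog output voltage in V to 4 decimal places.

LSB = 2.5 V / 2^11 = 1.221 mV.
V_out = 0 + 752 × 0.0012207 V = 0.917969 V.

0.9180 V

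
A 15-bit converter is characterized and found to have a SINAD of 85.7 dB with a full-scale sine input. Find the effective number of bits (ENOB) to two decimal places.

ENOB = (SINAD − 1.76) / 6.02 = (85.7 − 1.76)/6.02 = 13.944.

13.94 bits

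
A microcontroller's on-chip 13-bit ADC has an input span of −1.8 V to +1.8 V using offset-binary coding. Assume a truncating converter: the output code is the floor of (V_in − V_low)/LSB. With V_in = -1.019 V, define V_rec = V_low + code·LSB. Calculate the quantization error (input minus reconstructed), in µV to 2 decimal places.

91.80 µV

Step size: 3.6 V ÷ 2^13 = 439.45 µV.
(-1.019 − (−1.8))/0.000439453 = 1777.2089; ⌊·⌋ gives code 1777.
V_rec = (−1.8) + 1777·0.000439453 = -1.0190918 V.
Error = -1.019 − (−1.0190918) = 9.17969e-05 V = 91.80 µV.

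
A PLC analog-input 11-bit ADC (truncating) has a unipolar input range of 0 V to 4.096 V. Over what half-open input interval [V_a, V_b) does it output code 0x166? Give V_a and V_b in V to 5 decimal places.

[0.71600 V, 0.71800 V)

LSB = 4.096/2^11 = 2.000 mV.
Code 0x166 = 358 decimal.
V_a = V_low + 358·LSB = 0.716 V; V_b = V_low + 359·LSB = 0.718 V.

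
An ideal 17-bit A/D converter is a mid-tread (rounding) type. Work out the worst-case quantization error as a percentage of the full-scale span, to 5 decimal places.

Rounding → worst-case error = ½ LSB = V_FS/2^18, so 100/262144 = 0.00038147 % of full scale.

0.00038 %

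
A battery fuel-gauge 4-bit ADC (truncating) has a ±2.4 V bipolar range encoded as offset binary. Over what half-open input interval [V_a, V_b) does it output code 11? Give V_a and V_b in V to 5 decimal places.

[0.90000 V, 1.20000 V)

LSB = 4.8/2^4 = 300.000 mV.
V_a = V_low + 11·LSB = 0.9 V; V_b = V_low + 12·LSB = 1.2 V.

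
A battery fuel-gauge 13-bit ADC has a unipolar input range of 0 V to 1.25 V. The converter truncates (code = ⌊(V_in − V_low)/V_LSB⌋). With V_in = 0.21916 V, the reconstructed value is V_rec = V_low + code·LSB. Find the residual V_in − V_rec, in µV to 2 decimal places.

43.79 µV

LSB = 1.25/2^13 = 152.59 µV.
(V_in − V_low)/LSB = (0.21916 − 0)/0.000152588 = 1436.2870 → code 1436 (floor).
Code 1436 maps back to 0 + 1436×0.000152588 V = 0.21911621 V.
Error = 0.21916 − 0.21911621 = 4.37891e-05 V = 43.79 µV.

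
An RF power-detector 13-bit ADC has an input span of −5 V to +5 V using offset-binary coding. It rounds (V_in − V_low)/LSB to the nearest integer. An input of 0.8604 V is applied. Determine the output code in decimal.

code 4801

With 8192 levels over 10 V, one step is 1.221 mV.
Input sits at 4800.840 steps above V_low.
round(4800.840) = 4801.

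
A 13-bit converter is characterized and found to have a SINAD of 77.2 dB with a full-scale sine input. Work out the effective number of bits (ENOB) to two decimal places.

ENOB = (SINAD − 1.76) / 6.02 = (77.2 − 1.76)/6.02 = 12.532.

12.53 bits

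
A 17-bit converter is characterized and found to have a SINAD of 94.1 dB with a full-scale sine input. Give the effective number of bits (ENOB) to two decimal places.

ENOB = (SINAD − 1.76) / 6.02 = (94.1 − 1.76)/6.02 = 15.339.

15.34 bits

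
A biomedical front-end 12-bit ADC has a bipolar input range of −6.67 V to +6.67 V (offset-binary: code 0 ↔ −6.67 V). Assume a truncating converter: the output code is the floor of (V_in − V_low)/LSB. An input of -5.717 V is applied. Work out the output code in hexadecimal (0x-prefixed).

Full-scale span = 13.34 V; LSB = 13.34/2^12 = 3.257 mV.
(-5.717 − (−6.67)) / 0.00325684 = 292.615 LSBs.
So the output code is 292.
In hexadecimal (0x-prefixed): 0x124.

code 0x124 (decimal 292)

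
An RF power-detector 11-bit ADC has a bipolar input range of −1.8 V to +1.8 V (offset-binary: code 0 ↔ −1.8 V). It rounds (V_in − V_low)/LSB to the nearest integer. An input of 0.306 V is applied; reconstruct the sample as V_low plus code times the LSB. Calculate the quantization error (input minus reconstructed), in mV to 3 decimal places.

0.141 mV

LSB = 3.6/2^11 = 1.758 mV.
Scaled input = 1198.0800 LSBs, so code = 1198.
Code 1198 maps back to (−1.8) + 1198×0.00175781 V = 0.30585937 V.
Error = 0.306 − 0.30585937 = 0.000140625 V = 0.141 mV.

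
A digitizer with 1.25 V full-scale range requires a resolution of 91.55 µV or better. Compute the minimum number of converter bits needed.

14 bits

Number of steps required ≥ 1.25 V / 91.55 µV = 13653.74.
Need 2^N ≥ 13653.74; 2^13 = 8192, 2^14 = 16384.
Minimum N = 14.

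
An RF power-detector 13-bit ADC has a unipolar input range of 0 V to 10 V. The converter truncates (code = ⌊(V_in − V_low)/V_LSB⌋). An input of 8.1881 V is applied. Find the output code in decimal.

With 8192 levels over 10 V, one step is 1.221 mV.
Input sits at 6707.692 steps above V_low.
Floor → code 6707.

code 6707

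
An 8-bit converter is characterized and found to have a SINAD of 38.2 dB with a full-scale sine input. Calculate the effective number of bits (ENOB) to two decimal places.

ENOB = (SINAD − 1.76) / 6.02 = (38.2 − 1.76)/6.02 = 6.053.

6.05 bits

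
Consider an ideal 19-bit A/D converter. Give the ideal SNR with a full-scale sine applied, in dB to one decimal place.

116.1 dB

SNR ≈ 6.02·N + 1.76 dB = 6.02·19 + 1.76 = 116.14 dB.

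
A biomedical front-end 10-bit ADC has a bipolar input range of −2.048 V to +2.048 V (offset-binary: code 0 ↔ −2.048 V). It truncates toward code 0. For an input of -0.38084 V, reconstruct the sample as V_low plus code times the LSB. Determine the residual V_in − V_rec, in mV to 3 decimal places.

3.160 mV

LSB = 4.096/2^10 = 4.000 mV.
(V_in − V_low)/LSB = (-0.38084 − (−2.048))/0.004 = 416.7900 → code 416 (floor).
Reconstructed: -0.384 V.
V_in − V_rec = 0.00316 V = 3.160 mV.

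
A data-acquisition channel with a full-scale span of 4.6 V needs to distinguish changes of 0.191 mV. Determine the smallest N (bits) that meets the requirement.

Number of steps required ≥ 4.6 V / 0.191 mV = 24083.77.
Need 2^N ≥ 24083.77; 2^14 = 16384, 2^15 = 32768.
Minimum N = 15.

15 bits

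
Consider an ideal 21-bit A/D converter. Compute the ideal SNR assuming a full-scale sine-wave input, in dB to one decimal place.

128.2 dB

SNR ≈ 6.02·N + 1.76 dB = 6.02·21 + 1.76 = 128.18 dB.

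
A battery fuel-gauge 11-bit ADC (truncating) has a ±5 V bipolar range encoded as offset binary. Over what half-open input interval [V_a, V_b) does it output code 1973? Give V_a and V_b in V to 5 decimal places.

LSB = 10/2^11 = 4.883 mV.
V_a = V_low + 1973·LSB = 4.63379 V; V_b = V_low + 1974·LSB = 4.63867 V.

[4.63379 V, 4.63867 V)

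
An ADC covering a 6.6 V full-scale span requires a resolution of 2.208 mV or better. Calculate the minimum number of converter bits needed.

Number of steps required ≥ 6.6 V / 2.208 mV = 2989.13.
Need 2^N ≥ 2989.13; 2^11 = 2048, 2^12 = 4096.
Minimum N = 12.

12 bits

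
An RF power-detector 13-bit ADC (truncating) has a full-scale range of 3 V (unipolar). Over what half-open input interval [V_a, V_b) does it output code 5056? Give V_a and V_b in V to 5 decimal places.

[1.85156 V, 1.85193 V)

LSB = 3/2^13 = 366.21 µV.
V_a = V_low + 5056·LSB = 1.85156 V; V_b = V_low + 5057·LSB = 1.85193 V.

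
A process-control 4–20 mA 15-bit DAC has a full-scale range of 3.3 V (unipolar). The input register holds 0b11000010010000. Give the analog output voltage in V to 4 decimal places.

LSB = 3.3 V / 2^15 = 100.71 µV.
Code 0b11000010010000 = 12432 decimal.
V_out = 0 + 12432 × 0.000100708 V = 1.252 V.

1.2520 V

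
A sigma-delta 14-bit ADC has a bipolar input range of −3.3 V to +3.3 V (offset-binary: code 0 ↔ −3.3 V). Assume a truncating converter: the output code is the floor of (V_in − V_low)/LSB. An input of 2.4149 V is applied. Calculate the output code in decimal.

code 14186

Full-scale span = 6.6 V; LSB = 6.6/2^14 = 402.83 µV.
(V_in − V_low)/LSB = (2.4149 − (−3.3)) / 0.000402832 = 14186.806.
⌊·⌋(14186.806) = 14186.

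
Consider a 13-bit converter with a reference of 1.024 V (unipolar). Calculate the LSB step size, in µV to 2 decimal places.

125.00 µV

Full-scale span = 1.024 V.
LSB = 1.024 / 2^13 = 1.024 / 8192 = 0.000125 V = 125.00 µV.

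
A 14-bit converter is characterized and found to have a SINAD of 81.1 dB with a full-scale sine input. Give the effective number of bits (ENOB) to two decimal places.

ENOB = (SINAD − 1.76) / 6.02 = (81.1 − 1.76)/6.02 = 13.179.

13.18 bits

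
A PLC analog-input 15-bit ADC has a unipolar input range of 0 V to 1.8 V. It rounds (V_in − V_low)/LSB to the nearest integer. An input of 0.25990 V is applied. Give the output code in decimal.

code 4731

LSB = 1.8 V / 32768 = 54.93 µV.
(V_in − V_low)/LSB = (0.25990 − 0) / 5.49316e-05 = 4731.335.
Round → code 4731.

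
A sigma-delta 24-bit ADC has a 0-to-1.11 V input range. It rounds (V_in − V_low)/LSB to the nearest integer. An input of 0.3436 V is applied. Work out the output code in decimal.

code 5193380

LSB = 1.11 V / 16777216 = 0.07 µV.
(0.3436 − 0) / 6.61612e-08 = 5193379.655 LSBs.
Round → code 5193380.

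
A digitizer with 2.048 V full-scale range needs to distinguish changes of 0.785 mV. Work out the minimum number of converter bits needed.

Number of steps required ≥ 2.048 V / 0.785 mV = 2608.92.
Need 2^N ≥ 2608.92; 2^11 = 2048, 2^12 = 4096.
Minimum N = 12.

12 bits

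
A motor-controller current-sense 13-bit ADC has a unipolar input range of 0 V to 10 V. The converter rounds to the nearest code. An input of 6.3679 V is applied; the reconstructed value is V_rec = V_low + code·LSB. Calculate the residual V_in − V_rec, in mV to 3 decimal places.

LSB = 10/2^13 = 1.221 mV.
(V_in − V_low)/LSB = (6.3679 − 0)/0.0012207 = 5216.5837 → code 5217 (round).
Code 5217 maps back to 0 + 5217×0.0012207 V = 6.3684082 V.
V_in − V_rec = -0.000508203 V = -0.508 mV.

-0.508 mV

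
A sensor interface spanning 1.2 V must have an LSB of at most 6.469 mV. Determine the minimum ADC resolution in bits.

Number of steps required ≥ 1.2 V / 6.469 mV = 185.50.
Need 2^N ≥ 185.50; 2^7 = 128, 2^8 = 256.
Minimum N = 8.

8 bits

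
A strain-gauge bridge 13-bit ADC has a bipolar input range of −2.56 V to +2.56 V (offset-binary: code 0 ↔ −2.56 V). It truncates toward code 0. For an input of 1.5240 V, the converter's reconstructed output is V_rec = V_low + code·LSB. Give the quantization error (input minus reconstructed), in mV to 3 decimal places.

0.250 mV

Step size: 5.12 V ÷ 2^13 = 0.625 mV.
(V_in − V_low)/LSB = (1.5240 − (−2.56))/0.000625 = 6534.4000 → code 6534 (floor).
Code 6534 maps back to (−2.56) + 6534×0.000625 V = 1.52375 V.
V_in − V_rec = 0.00025 V = 0.250 mV.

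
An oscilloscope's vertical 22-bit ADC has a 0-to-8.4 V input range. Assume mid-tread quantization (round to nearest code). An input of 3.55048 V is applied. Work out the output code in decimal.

code 1772832

Full-scale span = 8.4 V; LSB = 8.4/2^22 = 2.00 µV.
Input sits at 1772832.436 steps above V_low.
round(1772832.436) = 1772832.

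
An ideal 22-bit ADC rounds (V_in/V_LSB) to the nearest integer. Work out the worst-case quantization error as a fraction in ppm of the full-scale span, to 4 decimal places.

Rounding → worst-case error = ½ LSB = V_FS/2^23, so 1e+06/8388608 = 0.119209 ppm of full scale.

0.1192 ppm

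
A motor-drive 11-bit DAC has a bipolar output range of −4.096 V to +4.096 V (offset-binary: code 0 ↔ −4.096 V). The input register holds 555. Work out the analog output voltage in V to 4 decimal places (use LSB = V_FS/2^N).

LSB = 8.192 V / 2^11 = 4.000 mV.
V_out = (−4.096) + 555 × 0.004 V = -1.876 V.

-1.8760 V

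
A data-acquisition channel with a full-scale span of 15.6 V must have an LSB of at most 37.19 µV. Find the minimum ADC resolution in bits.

Number of steps required ≥ 15.6 V / 37.19 µV = 419467.60.
Need 2^N ≥ 419467.60; 2^18 = 262144, 2^19 = 524288.
Minimum N = 19.

19 bits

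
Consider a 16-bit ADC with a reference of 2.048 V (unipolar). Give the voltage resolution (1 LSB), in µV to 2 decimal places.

31.25 µV

Full-scale span = 2.048 V.
LSB = 2.048 / 2^16 = 2.048 / 65536 = 3.125e-05 V = 31.25 µV.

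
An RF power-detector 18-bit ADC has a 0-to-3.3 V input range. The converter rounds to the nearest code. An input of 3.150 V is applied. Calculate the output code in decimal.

code 250228

With 262144 levels over 3.3 V, one step is 12.59 µV.
Input sits at 250228.364 steps above V_low.
So the output code is 250228.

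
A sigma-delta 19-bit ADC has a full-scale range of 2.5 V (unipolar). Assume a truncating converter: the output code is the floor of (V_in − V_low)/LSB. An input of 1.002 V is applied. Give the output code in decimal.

code 210134

LSB = 2.5 V / 524288 = 4.77 µV.
(V_in − V_low)/LSB = (1.002 − 0) / 4.76837e-06 = 210134.630.
Floor → code 210134.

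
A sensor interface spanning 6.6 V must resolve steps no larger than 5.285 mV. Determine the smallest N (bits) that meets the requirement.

Number of steps required ≥ 6.6 V / 5.285 mV = 1248.82.
Need 2^N ≥ 1248.82; 2^10 = 1024, 2^11 = 2048.
Minimum N = 11.

11 bits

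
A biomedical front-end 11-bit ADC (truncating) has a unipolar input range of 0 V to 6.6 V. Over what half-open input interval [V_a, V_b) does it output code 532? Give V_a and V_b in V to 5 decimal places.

[1.71445 V, 1.71768 V)

LSB = 6.6/2^11 = 3.223 mV.
V_a = V_low + 532·LSB = 1.71445 V; V_b = V_low + 533·LSB = 1.71768 V.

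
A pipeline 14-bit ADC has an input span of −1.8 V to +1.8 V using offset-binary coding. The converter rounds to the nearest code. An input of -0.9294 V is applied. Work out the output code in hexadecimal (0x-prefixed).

code 0xF7A (decimal 3962)

With 16384 levels over 3.6 V, one step is 219.73 µV.
(-0.9294 − (−1.8)) / 0.000219727 = 3962.197 LSBs.
Round → code 3962.
In hexadecimal (0x-prefixed): 0xF7A.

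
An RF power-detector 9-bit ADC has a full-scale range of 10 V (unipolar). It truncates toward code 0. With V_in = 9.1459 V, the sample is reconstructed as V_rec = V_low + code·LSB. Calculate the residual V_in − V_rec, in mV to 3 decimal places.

LSB = 10/2^9 = 19.531 mV.
Scaled input = 468.2701 LSBs, so code = 468.
Code 468 maps back to 0 + 468×0.0195312 V = 9.140625 V.
Error = 9.1459 − 9.140625 = 0.005275 V = 5.275 mV.

5.275 mV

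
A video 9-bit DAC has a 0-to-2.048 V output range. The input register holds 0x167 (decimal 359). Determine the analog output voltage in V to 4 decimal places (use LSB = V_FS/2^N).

LSB = 2.048 V / 2^9 = 4.000 mV.
Code 0x167 = 359 decimal.
V_out = 0 + 359 × 0.004 V = 1.436 V.

1.4360 V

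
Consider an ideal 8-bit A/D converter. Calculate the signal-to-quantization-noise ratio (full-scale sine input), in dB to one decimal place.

49.9 dB

SNR ≈ 6.02·N + 1.76 dB = 6.02·8 + 1.76 = 49.92 dB.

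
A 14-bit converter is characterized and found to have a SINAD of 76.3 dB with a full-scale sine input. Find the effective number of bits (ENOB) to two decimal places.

ENOB = (SINAD − 1.76) / 6.02 = (76.3 − 1.76)/6.02 = 12.382.

12.38 bits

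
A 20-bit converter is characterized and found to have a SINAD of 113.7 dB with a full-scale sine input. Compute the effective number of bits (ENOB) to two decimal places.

18.59 bits

ENOB = (SINAD − 1.76) / 6.02 = (113.7 − 1.76)/6.02 = 18.595.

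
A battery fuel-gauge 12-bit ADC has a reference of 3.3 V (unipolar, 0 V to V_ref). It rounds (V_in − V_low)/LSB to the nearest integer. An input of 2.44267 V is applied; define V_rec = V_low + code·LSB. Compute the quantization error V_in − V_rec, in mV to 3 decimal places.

-0.103 mV

Step size: 3.3 V ÷ 2^12 = 0.806 mV.
(V_in − V_low)/LSB = (2.44267 − 0)/0.000805664 = 3031.8716 → code 3032 (round).
Reconstructed: 2.4427734 V.
Error = 2.44267 − 2.4427734 = -0.000103438 V = -0.103 mV.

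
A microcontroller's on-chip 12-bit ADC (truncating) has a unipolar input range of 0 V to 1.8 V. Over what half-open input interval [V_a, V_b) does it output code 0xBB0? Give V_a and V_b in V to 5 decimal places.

[1.31484 V, 1.31528 V)

LSB = 1.8/2^12 = 439.45 µV.
Code 0xBB0 = 2992 decimal.
V_a = V_low + 2992·LSB = 1.31484 V; V_b = V_low + 2993·LSB = 1.31528 V.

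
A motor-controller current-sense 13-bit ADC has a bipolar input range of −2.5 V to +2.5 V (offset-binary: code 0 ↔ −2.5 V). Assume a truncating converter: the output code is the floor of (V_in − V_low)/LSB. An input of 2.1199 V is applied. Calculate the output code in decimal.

Full-scale span = 5 V; LSB = 5/2^13 = 0.610 mV.
(2.1199 − (−2.5)) / 0.000610352 = 7569.244 LSBs.
Floor → code 7569.

code 7569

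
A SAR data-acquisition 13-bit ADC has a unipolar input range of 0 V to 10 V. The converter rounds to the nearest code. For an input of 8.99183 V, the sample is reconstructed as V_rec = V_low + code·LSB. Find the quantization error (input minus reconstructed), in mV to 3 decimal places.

0.131 mV

Step size: 10 V ÷ 2^13 = 1.221 mV.
(8.99183 − 0)/0.0012207 = 7366.1071; round gives code 7366.
V_rec = 0 + 7366·0.0012207 = 8.9916992 V.
Difference: 0.000130781 V → 0.131 mV.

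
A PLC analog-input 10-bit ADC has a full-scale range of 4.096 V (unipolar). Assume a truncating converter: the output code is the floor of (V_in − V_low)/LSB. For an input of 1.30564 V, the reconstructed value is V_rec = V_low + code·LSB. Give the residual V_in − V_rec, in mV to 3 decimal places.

1.640 mV

LSB = 4.096/2^10 = 4.000 mV.
Scaled input = 326.4100 LSBs, so code = 326.
Reconstructed: 1.304 V.
V_in − V_rec = 0.00164 V = 1.640 mV.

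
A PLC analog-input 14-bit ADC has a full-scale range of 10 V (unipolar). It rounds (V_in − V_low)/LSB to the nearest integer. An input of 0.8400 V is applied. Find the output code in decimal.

code 1376

With 16384 levels over 10 V, one step is 0.610 mV.
(V_in − V_low)/LSB = (0.8400 − 0) / 0.000610352 = 1376.256.
Round → code 1376.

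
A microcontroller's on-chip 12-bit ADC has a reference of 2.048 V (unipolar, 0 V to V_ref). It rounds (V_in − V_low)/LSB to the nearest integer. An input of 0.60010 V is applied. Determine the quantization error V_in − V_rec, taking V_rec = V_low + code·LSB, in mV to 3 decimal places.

0.100 mV

One LSB is 2.048 V / 4096 = 0.500 mV.
Scaled input = 1200.2000 LSBs, so code = 1200.
Reconstructed: 0.6 V.
V_in − V_rec = 0.0001 V = 0.100 mV.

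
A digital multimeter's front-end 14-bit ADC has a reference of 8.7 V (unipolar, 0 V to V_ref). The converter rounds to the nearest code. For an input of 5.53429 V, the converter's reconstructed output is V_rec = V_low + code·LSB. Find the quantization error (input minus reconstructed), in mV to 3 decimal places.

LSB = 8.7/2^14 = 0.531 mV.
(5.53429 − 0)/0.000531006 = 10422.2767; round gives code 10422.
Reconstructed: 5.5341431 V.
Error = 5.53429 − 5.5341431 = 0.000146934 V = 0.147 mV.

0.147 mV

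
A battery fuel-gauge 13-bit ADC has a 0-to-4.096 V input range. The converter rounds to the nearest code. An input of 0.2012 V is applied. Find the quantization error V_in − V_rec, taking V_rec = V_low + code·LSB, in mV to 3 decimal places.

LSB = 4.096/2^13 = 0.500 mV.
(0.2012 − 0)/0.0005 = 402.4000; round gives code 402.
Code 402 maps back to 0 + 402×0.0005 V = 0.201 V.
V_in − V_rec = 0.0002 V = 0.200 mV.

0.200 mV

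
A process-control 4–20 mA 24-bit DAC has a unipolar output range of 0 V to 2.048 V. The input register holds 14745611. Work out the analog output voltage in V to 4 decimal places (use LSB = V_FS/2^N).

LSB = 2.048 V / 2^24 = 0.12 µV.
V_out = 0 + 14745611 × 1.2207e-07 V = 1.8 V.

1.8000 V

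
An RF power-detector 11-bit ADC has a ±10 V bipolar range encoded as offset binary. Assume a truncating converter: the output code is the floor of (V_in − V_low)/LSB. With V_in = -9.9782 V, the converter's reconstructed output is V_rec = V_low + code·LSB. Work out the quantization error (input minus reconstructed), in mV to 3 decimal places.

Step size: 20 V ÷ 2^11 = 9.766 mV.
(V_in − V_low)/LSB = (-9.9782 − (−10))/0.00976562 = 2.2323 → code 2 (floor).
Code 2 maps back to (−10) + 2×0.00976562 V = -9.9804688 V.
Error = -9.9782 − (−9.9804688) = 0.00226875 V = 2.269 mV.

2.269 mV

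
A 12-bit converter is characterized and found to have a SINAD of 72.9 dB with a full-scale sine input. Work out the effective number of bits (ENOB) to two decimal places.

11.82 bits

ENOB = (SINAD − 1.76) / 6.02 = (72.9 − 1.76)/6.02 = 11.817.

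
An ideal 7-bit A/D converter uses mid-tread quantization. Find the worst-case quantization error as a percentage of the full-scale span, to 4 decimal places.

0.3906 %

Rounding → worst-case error = ½ LSB = V_FS/2^8, so 100/256 = 0.390625 % of full scale.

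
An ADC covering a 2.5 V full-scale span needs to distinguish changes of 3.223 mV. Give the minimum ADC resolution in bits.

Number of steps required ≥ 2.5 V / 3.223 mV = 775.67.
Need 2^N ≥ 775.67; 2^9 = 512, 2^10 = 1024.
Minimum N = 10.

10 bits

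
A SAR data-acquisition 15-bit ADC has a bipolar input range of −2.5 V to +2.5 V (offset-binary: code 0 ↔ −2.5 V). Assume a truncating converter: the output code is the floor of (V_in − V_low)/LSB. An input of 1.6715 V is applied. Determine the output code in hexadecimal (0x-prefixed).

LSB = 5 V / 32768 = 152.59 µV.
(V_in − V_low)/LSB = (1.6715 − (−2.5)) / 0.000152588 = 27338.342.
⌊·⌋(27338.342) = 27338.
In hexadecimal (0x-prefixed): 0x6ACA.

code 0x6ACA (decimal 27338)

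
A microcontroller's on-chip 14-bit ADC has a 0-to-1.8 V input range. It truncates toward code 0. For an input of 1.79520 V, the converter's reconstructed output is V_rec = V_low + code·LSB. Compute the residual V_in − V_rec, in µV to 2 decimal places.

Step size: 1.8 V ÷ 2^14 = 109.86 µV.
(1.79520 − 0)/0.000109863 = 16340.3093; ⌊·⌋ gives code 16340.
Code 16340 maps back to 0 + 16340×0.000109863 V = 1.795166 V.
Error = 1.79520 − 1.795166 = 3.39844e-05 V = 33.98 µV.

33.98 µV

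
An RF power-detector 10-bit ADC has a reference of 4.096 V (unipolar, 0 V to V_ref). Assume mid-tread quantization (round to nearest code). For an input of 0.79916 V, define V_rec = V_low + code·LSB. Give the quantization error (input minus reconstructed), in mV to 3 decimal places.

-0.840 mV

Step size: 4.096 V ÷ 2^10 = 4.000 mV.
Scaled input = 199.7900 LSBs, so code = 200.
Code 200 maps back to 0 + 200×0.004 V = 0.8 V.
Difference: -0.00084 V → -0.840 mV.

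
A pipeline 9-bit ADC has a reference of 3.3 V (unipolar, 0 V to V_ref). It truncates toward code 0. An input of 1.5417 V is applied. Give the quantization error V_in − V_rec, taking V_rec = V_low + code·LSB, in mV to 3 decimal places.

1.270 mV

One LSB is 3.3 V / 512 = 6.445 mV.
(1.5417 − 0)/0.00644531 = 239.1971; ⌊·⌋ gives code 239.
V_rec = 0 + 239·0.00644531 = 1.5404297 V.
Difference: 0.00127031 V → 1.270 mV.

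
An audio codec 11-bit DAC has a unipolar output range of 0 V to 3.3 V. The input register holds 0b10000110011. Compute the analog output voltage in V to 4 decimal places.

1.7322 V

LSB = 3.3 V / 2^11 = 1.611 mV.
Code 0b10000110011 = 1075 decimal.
V_out = 0 + 1075 × 0.00161133 V = 1.73218 V.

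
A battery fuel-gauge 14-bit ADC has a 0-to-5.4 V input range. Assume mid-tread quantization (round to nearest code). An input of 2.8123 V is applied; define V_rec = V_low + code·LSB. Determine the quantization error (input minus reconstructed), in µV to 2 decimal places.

Step size: 5.4 V ÷ 2^14 = 329.59 µV.
(2.8123 − 0)/0.00032959 = 8532.7265; round gives code 8533.
V_rec = 0 + 8533·0.00032959 = 2.8123901 V.
Error = 2.8123 − 2.8123901 = -9.01367e-05 V = -90.14 µV.

-90.14 µV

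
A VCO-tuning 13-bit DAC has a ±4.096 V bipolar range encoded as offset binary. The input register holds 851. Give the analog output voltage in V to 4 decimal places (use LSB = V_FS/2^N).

-3.2450 V

LSB = 8.192 V / 2^13 = 1.000 mV.
V_out = (−4.096) + 851 × 0.001 V = -3.245 V.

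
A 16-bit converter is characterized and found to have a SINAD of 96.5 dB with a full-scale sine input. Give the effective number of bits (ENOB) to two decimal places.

ENOB = (SINAD − 1.76) / 6.02 = (96.5 − 1.76)/6.02 = 15.738.

15.74 bits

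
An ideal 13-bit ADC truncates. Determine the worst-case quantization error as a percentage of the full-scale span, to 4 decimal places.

0.0122 %

Truncating → worst-case error = 1 LSB = V_FS/2^13, so 100/8192 = 0.012207 % of full scale.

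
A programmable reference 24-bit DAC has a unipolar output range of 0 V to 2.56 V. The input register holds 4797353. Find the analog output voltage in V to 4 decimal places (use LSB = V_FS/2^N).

LSB = 2.56 V / 2^24 = 0.15 µV.
V_out = 0 + 4797353 × 1.52588e-07 V = 0.732018 V.

0.7320 V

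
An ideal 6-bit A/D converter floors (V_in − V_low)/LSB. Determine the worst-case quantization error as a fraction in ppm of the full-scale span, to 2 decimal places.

15625.00 ppm

Truncating → worst-case error = 1 LSB = V_FS/2^6, so 1e+06/64 = 15625 ppm of full scale.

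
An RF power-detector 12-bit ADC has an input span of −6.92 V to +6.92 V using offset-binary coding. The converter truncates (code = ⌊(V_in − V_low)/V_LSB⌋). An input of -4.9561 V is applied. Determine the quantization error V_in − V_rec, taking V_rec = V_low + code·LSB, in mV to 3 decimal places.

One LSB is 13.84 V / 4096 = 3.379 mV.
Scaled input = 581.2236 LSBs, so code = 581.
Reconstructed: -4.9568555 V.
Difference: 0.000755469 V → 0.755 mV.

0.755 mV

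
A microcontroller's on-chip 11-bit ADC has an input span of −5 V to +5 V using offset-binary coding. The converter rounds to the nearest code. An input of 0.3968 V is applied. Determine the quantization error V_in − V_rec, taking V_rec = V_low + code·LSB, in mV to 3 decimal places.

1.292 mV

Step size: 10 V ÷ 2^11 = 4.883 mV.
Scaled input = 1105.2646 LSBs, so code = 1105.
V_rec = (−5) + 1105·0.00488281 = 0.39550781 V.
Difference: 0.00129219 V → 1.292 mV.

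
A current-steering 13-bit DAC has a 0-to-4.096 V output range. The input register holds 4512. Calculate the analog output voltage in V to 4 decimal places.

2.2560 V

LSB = 4.096 V / 2^13 = 0.500 mV.
V_out = 0 + 4512 × 0.0005 V = 2.256 V.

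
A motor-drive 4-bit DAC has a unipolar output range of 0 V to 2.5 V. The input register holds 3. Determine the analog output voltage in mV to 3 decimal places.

468.750 mV

LSB = 2.5 V / 2^4 = 156.250 mV.
V_out = 0 + 3 × 0.15625 V = 0.46875 V.
= 468.750 mV.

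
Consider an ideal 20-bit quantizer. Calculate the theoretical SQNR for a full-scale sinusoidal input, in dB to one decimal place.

122.2 dB

SNR ≈ 6.02·N + 1.76 dB = 6.02·20 + 1.76 = 122.16 dB.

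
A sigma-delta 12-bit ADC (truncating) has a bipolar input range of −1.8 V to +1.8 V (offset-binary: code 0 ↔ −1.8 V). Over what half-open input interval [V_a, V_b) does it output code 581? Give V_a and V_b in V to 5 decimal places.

[-1.28936 V, -1.28848 V)

LSB = 3.6/2^12 = 0.879 mV.
V_a = V_low + 581·LSB = -1.28936 V; V_b = V_low + 582·LSB = -1.28848 V.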